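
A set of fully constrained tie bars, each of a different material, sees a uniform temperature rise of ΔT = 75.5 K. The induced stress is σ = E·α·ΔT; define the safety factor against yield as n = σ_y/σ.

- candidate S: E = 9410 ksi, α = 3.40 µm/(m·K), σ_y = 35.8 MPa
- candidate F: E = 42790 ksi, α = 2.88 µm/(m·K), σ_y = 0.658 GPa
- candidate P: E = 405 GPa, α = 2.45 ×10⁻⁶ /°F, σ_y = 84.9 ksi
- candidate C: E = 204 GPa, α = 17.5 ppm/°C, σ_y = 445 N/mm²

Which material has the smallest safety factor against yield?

Converting E to GPa, α to ×10⁻⁶/K, σ_y to MPa, then σ and n for each:
  candidate S: E = 64.88, α = 3.40, σ_y = 35.80 → σ = 16.7 MPa, n = 2.15
  candidate F: E = 295.0, α = 2.88, σ_y = 658.0 → σ = 64.2 MPa, n = 10.3
  candidate P: E = 405.0, α = 4.41, σ_y = 585.4 → σ = 135 MPa, n = 4.34
  candidate C: E = 204.0, α = 17.5, σ_y = 445.0 → σ = 270 MPa, n = 1.65
Candidate C has the lowest safety factor, n = 1.65.

candidate C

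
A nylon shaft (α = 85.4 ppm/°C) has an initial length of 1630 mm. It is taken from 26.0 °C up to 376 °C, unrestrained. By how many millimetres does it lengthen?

ΔT = 376 − 26.0 = 350.0 K.
ΔL = α·L₀·ΔT = 85.4×10⁻⁶ × 1630 mm × 350.0 K = 48.7 mm.

48.7 mm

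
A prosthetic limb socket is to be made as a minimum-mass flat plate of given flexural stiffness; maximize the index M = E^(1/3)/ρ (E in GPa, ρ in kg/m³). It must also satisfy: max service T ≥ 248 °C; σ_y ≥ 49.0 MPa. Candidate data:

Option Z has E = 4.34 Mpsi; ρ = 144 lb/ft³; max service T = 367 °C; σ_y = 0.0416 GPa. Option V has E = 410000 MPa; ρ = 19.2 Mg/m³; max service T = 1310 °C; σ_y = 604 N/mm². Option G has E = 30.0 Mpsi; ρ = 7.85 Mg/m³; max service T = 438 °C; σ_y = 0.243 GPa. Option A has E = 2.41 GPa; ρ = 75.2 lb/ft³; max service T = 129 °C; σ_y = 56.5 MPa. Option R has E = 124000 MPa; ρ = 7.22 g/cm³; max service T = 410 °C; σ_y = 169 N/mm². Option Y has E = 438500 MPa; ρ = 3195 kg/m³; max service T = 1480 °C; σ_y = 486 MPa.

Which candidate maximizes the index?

Screen on constraints: max service T ≥ 248 °C; σ_y ≥ 49.0 MPa. Survivors: option V, option G, option R, option Y.
After converting to SI:
  option V: E = 410.0 GPa, ρ = 19200 kg/m³
  option G: E = 206.8 GPa, ρ = 7850 kg/m³
  option R: E = 124.0 GPa, ρ = 7220 kg/m³
  option Y: E = 438.5 GPa, ρ = 3195 kg/m³
  option Y: M = 2.38×10⁻³
  option G: M = 0.753×10⁻³
  option R: M = 0.691×10⁻³
  option V: M = 0.387×10⁻³
Highest index: option Y.

option Y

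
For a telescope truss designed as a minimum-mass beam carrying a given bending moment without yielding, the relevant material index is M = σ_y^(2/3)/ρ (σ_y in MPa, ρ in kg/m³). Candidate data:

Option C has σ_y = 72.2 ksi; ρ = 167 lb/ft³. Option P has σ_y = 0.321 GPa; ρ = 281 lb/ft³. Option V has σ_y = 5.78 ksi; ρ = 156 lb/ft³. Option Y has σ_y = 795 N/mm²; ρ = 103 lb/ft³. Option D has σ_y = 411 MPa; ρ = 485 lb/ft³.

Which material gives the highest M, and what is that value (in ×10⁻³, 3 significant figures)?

In SI units:
  option C: σ_y = 497.8 MPa, ρ = 2675 kg/m³
  option P: σ_y = 321.0 MPa, ρ = 4501 kg/m³
  option V: σ_y = 39.85 MPa, ρ = 2499 kg/m³
  option Y: σ_y = 795.0 MPa, ρ = 1650 kg/m³
  option D: σ_y = 411.0 MPa, ρ = 7769 kg/m³
  option Y: M = 52.0×10⁻³
  option C: M = 23.5×10⁻³
  option P: M = 10.4×10⁻³
  option D: M = 7.12×10⁻³
  option V: M = 4.67×10⁻³
Option Y ranks first.

option Y, M = 52.0×10⁻³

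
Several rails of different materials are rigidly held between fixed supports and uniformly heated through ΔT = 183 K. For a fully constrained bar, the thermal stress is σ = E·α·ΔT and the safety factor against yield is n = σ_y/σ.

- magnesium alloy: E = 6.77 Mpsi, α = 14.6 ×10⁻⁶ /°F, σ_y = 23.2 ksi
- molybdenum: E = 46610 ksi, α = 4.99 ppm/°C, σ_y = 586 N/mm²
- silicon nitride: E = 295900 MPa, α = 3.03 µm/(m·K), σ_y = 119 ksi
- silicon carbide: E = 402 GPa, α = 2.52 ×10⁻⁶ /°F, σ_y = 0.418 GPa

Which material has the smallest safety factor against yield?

Per material, after unit conversion:
  magnesium alloy: E = 46.68, α = 26.3, σ_y = 160.0 → σ = 224 MPa, n = 0.713
  molybdenum: E = 321.4, α = 4.99, σ_y = 586.0 → σ = 293 MPa, n = 2.00
  silicon nitride: E = 295.9, α = 3.03, σ_y = 820.5 → σ = 164 MPa, n = 5.00
  silicon carbide: E = 402.0, α = 4.54, σ_y = 418.0 → σ = 334 MPa, n = 1.25
Magnesium alloy has the lowest safety factor, n = 0.713.

magnesium alloy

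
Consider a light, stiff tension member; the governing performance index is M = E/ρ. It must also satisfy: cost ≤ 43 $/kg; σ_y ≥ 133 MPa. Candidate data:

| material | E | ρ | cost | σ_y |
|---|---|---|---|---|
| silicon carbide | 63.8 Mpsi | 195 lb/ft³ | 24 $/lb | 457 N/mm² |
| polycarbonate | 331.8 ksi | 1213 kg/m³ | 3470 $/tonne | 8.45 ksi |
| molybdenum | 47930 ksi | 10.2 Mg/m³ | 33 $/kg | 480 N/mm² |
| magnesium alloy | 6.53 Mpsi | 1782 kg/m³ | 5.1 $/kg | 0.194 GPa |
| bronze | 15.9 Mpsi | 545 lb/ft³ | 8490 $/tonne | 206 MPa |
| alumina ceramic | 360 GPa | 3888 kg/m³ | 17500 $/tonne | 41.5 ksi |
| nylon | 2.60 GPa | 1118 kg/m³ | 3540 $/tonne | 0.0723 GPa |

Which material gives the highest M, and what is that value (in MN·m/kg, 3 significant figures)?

Screen on constraints: cost ≤ 43 $/kg; σ_y ≥ 133 MPa. Survivors: molybdenum, magnesium alloy, bronze, alumina ceramic.
Convert each candidate to consistent units, then evaluate M:
  molybdenum: E = 330.5 GPa, ρ = 10200 kg/m³
  magnesium alloy: E = 45.02 GPa, ρ = 1782 kg/m³
  bronze: E = 109.6 GPa, ρ = 8730 kg/m³
  alumina ceramic: E = 360.0 GPa, ρ = 3888 kg/m³
  alumina ceramic: M = 92.6 MN·m/kg
  molybdenum: M = 32.4 MN·m/kg
  magnesium alloy: M = 25.3 MN·m/kg
  bronze: M = 12.6 MN·m/kg
Alumina ceramic has the largest M.

alumina ceramic, M = 92.6 MN·m/kg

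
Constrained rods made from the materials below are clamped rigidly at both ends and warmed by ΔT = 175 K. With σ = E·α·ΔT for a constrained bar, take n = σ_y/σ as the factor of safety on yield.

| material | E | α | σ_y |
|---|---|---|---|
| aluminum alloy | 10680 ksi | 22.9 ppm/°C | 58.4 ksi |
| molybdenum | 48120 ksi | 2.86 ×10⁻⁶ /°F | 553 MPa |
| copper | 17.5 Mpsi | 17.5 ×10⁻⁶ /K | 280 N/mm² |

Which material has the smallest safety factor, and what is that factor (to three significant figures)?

copper, n = 0.758

With everything in SI (GPa, ×10⁻⁶/K, MPa):
  aluminum alloy: E = 73.64, α = 22.9, σ_y = 402.7 → σ = 295 MPa, n = 1.36
  molybdenum: E = 331.8, α = 5.15, σ_y = 553.0 → σ = 299 MPa, n = 1.85
  copper: E = 120.7, α = 17.5, σ_y = 280.0 → σ = 370 MPa, n = 0.758
Smallest n: copper with n = 0.758.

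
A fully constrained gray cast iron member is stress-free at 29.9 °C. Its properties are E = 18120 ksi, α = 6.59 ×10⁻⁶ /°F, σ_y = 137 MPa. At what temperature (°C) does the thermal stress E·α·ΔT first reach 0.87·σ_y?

110 °C

E = 18120 ksi = 124.9 GPa.
α = 6.59×10⁻⁶/°F × 9/5 = 11.9×10⁻⁶/K.
E·α·ΔT = 119.2 MPa ⇒ ΔT = 119.2 / (124.9×10³ × 11.9×10⁻⁶) = 80.43 K.
T = 29.9 + 80.43 = 110.3 °C.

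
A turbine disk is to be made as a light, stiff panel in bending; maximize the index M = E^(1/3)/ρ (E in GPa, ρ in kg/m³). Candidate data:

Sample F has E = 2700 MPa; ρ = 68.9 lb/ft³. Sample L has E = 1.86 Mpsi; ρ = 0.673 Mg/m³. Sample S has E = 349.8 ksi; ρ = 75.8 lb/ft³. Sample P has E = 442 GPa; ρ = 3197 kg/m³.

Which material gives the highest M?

After converting to SI:
  sample F: E = 2.700 GPa, ρ = 1104 kg/m³
  sample L: E = 12.82 GPa, ρ = 673.0 kg/m³
  sample S: E = 2.412 GPa, ρ = 1214 kg/m³
  sample P: E = 442.0 GPa, ρ = 3197 kg/m³
  sample L: M = 3.48×10⁻³
  sample P: M = 2.38×10⁻³
  sample F: M = 1.26×10⁻³
  sample S: M = 1.10×10⁻³
Highest index: sample L.

sample L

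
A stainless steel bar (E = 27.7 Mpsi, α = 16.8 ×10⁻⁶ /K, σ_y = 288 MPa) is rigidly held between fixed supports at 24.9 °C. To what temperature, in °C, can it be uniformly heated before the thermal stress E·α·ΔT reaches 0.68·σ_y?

85.9 °C

E = 27.7 Mpsi = 191.0 GPa.
E·α·ΔT = 195.8 MPa ⇒ ΔT = 195.8 / (191.0×10³ × 16.8×10⁻⁶) = 61.04 K.
T = 24.9 + 61.04 = 85.94 °C.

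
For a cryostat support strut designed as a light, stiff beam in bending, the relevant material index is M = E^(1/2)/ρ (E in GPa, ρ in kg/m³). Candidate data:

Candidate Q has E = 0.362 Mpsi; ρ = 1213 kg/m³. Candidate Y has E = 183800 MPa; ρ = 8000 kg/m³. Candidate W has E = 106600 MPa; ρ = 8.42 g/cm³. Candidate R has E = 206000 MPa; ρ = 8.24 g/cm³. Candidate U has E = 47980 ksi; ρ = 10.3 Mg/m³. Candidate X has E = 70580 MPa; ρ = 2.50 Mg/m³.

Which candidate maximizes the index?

candidate X

In SI units:
  candidate Q: E = 2.496 GPa, ρ = 1213 kg/m³
  candidate Y: E = 183.8 GPa, ρ = 8000 kg/m³
  candidate W: E = 106.6 GPa, ρ = 8420 kg/m³
  candidate R: E = 206.0 GPa, ρ = 8240 kg/m³
  candidate U: E = 330.8 GPa, ρ = 10300 kg/m³
  candidate X: E = 70.58 GPa, ρ = 2500 kg/m³
  candidate X: M = 3.36×10⁻³
  candidate U: M = 1.77×10⁻³
  candidate R: M = 1.74×10⁻³
  candidate Y: M = 1.69×10⁻³
  candidate Q: M = 1.30×10⁻³
  candidate W: M = 1.23×10⁻³
The maximum is for candidate X.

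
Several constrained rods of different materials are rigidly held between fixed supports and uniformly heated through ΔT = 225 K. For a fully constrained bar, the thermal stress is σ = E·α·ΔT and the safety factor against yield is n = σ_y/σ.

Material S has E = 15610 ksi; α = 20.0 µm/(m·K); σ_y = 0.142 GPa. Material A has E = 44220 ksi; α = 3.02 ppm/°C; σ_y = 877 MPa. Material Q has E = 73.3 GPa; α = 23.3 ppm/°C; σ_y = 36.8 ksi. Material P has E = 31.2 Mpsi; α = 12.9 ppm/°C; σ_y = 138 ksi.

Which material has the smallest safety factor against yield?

Per material, after unit conversion:
  material S: E = 107.6, α = 20.0, σ_y = 142.0 → σ = 484 MPa, n = 0.293
  material A: E = 304.9, α = 3.02, σ_y = 877.0 → σ = 207 MPa, n = 4.23
  material Q: E = 73.30, α = 23.3, σ_y = 253.7 → σ = 384 MPa, n = 0.660
  material P: E = 215.1, α = 12.9, σ_y = 951.5 → σ = 624 MPa, n = 1.52
Smallest n: material S with n = 0.293.

material S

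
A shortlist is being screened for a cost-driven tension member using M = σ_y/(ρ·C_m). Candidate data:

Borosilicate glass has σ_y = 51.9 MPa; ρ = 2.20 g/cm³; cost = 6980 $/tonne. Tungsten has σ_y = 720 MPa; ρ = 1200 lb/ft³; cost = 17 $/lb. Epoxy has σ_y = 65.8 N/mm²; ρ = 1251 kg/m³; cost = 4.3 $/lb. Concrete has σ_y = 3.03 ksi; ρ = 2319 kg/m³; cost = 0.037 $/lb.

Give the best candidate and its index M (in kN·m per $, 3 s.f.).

Convert each candidate to consistent units, then evaluate M:
  borosilicate glass: σ_y = 51.90 MPa, ρ = 2200 kg/m³, cost = 6.980 $/kg
  tungsten: σ_y = 720.0 MPa, ρ = 19220 kg/m³, cost = 37.48 $/kg
  epoxy: σ_y = 65.80 MPa, ρ = 1251 kg/m³, cost = 9.480 $/kg
  concrete: σ_y = 20.89 MPa, ρ = 2319 kg/m³, cost = 0.08157 $/kg
  concrete: M = 110 kN·m per $
  epoxy: M = 5.55 kN·m per $
  borosilicate glass: M = 3.38 kN·m per $
  tungsten: M = 0.999 kN·m per $
Concrete has the largest M.

concrete, M = 110 kN·m per $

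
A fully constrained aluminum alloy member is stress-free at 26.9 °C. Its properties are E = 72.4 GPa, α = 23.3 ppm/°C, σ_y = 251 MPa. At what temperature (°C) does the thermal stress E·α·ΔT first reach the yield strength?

176 °C

E·α·ΔT = 251.0 MPa ⇒ ΔT = 251.0 / (72.40×10³ × 23.3×10⁻⁶) = 148.8 K.
T = 26.9 + 148.8 = 175.7 °C.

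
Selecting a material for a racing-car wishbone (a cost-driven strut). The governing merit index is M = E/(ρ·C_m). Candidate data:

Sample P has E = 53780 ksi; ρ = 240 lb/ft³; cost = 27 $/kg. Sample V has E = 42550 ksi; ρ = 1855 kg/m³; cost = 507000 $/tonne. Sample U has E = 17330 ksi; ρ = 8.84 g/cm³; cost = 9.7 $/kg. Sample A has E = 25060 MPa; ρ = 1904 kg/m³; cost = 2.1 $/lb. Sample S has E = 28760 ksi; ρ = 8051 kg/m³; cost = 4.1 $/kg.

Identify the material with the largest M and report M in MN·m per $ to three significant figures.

sample S, M = 6.01 MN·m per $

Normalizing units and computing the index:
  sample P: E = 370.8 GPa, ρ = 3844 kg/m³, cost = 27.00 $/kg
  sample V: E = 293.4 GPa, ρ = 1855 kg/m³, cost = 507.0 $/kg
  sample U: E = 119.5 GPa, ρ = 8840 kg/m³, cost = 9.700 $/kg
  sample A: E = 25.06 GPa, ρ = 1904 kg/m³, cost = 4.630 $/kg
  sample S: E = 198.3 GPa, ρ = 8051 kg/m³, cost = 4.100 $/kg
  sample S: M = 6.01 MN·m per $
  sample P: M = 3.57 MN·m per $
  sample A: M = 2.84 MN·m per $
  sample U: M = 1.39 MN·m per $
  sample V: M = 0.312 MN·m per $
The maximum is for sample S.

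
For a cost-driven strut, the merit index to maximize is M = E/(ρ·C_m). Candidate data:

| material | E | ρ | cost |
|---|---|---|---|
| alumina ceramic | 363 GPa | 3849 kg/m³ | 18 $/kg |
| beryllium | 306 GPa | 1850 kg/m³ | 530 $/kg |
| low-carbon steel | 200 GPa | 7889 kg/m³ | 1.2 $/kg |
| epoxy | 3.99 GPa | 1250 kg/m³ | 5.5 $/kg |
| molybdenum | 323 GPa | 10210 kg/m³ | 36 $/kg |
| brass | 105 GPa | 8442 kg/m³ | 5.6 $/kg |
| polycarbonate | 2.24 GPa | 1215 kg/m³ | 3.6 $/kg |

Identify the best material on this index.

low-carbon steel

Per-candidate index values:
  low-carbon steel: M = 21.1 MN·m per $
  alumina ceramic: M = 5.24 MN·m per $
  brass: M = 2.22 MN·m per $
  molybdenum: M = 0.879 MN·m per $
  epoxy: M = 0.580 MN·m per $
  polycarbonate: M = 0.512 MN·m per $
  beryllium: M = 0.312 MN·m per $
The maximum is for low-carbon steel.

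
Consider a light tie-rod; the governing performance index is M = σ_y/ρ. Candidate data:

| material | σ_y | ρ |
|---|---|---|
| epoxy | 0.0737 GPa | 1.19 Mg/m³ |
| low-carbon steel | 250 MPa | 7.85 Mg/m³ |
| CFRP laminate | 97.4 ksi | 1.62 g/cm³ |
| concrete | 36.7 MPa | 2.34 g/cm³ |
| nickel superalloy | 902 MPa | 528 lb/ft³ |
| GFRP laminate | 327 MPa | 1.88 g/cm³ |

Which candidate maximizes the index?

In SI units:
  epoxy: σ_y = 73.70 MPa, ρ = 1190 kg/m³
  low-carbon steel: σ_y = 250.0 MPa, ρ = 7850 kg/m³
  CFRP laminate: σ_y = 671.5 MPa, ρ = 1620 kg/m³
  concrete: σ_y = 36.70 MPa, ρ = 2340 kg/m³
  nickel superalloy: σ_y = 902.0 MPa, ρ = 8458 kg/m³
  GFRP laminate: σ_y = 327.0 MPa, ρ = 1880 kg/m³
  CFRP laminate: M = 415 kN·m/kg
  GFRP laminate: M = 174 kN·m/kg
  nickel superalloy: M = 107 kN·m/kg
  epoxy: M = 61.9 kN·m/kg
  low-carbon steel: M = 31.8 kN·m/kg
  concrete: M = 15.7 kN·m/kg
Highest index: CFRP laminate.

CFRP laminate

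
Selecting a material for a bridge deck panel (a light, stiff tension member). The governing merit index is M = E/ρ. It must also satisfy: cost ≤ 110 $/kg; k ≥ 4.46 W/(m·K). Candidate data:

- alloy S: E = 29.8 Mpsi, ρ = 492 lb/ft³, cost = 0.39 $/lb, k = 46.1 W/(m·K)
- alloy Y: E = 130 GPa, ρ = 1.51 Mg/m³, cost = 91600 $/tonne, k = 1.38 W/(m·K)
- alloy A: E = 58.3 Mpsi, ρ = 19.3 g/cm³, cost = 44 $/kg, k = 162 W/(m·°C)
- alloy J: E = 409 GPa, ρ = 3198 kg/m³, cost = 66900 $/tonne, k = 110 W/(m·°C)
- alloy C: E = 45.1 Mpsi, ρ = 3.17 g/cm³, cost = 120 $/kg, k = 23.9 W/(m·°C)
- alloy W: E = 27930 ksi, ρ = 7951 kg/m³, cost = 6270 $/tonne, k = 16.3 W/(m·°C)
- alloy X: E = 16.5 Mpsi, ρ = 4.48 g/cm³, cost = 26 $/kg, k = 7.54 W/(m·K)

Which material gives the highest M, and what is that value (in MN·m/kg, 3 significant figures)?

alloy J, M = 128 MN·m/kg

Screen on constraints: cost ≤ 110 $/kg; k ≥ 4.46 W/(m·K). Survivors: alloy S, alloy A, alloy J, alloy W, alloy X.
After converting to SI:
  alloy S: E = 205.5 GPa, ρ = 7881 kg/m³
  alloy A: E = 402.0 GPa, ρ = 19300 kg/m³
  alloy J: E = 409.0 GPa, ρ = 3198 kg/m³
  alloy W: E = 192.6 GPa, ρ = 7951 kg/m³
  alloy X: E = 113.8 GPa, ρ = 4480 kg/m³
  alloy J: M = 128 MN·m/kg
  alloy S: M = 26.1 MN·m/kg
  alloy X: M = 25.4 MN·m/kg
  alloy W: M = 24.2 MN·m/kg
  alloy A: M = 20.8 MN·m/kg
The maximum is for alloy J.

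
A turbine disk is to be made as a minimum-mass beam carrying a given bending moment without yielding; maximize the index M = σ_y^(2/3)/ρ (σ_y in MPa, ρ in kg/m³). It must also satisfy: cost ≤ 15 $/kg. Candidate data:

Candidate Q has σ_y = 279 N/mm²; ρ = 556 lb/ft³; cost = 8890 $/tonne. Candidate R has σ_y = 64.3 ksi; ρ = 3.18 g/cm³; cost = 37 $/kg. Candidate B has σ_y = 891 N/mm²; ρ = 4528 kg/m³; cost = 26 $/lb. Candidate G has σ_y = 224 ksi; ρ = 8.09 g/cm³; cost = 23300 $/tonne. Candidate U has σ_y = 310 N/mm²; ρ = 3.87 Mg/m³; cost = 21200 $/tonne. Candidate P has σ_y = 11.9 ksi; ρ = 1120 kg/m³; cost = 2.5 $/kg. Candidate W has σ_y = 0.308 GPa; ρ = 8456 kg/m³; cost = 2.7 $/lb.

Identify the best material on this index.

Screen on constraints: cost ≤ 15 $/kg. Survivors: candidate Q, candidate P, candidate W.
After converting to SI:
  candidate Q: σ_y = 279.0 MPa, ρ = 8906 kg/m³
  candidate P: σ_y = 82.05 MPa, ρ = 1120 kg/m³
  candidate W: σ_y = 308.0 MPa, ρ = 8456 kg/m³
  candidate P: M = 16.9×10⁻³
  candidate W: M = 5.39×10⁻³
  candidate Q: M = 4.79×10⁻³
Candidate P has the largest M.

candidate P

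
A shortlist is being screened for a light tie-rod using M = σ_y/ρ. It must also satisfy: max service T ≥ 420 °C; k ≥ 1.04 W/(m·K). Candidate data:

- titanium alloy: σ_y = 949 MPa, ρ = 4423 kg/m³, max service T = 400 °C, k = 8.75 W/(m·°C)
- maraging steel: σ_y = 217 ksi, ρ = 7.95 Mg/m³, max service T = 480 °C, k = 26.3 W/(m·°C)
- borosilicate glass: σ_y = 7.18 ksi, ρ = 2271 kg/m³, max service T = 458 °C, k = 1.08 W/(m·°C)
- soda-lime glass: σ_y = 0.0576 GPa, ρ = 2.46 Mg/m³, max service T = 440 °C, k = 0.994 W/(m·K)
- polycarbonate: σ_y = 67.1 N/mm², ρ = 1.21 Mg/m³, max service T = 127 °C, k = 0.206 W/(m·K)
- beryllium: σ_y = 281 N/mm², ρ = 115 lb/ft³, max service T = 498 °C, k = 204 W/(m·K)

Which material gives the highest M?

maraging steel

Screen on constraints: max service T ≥ 420 °C; k ≥ 1.04 W/(m·K). Survivors: maraging steel, borosilicate glass, beryllium.
Normalizing units and computing the index:
  maraging steel: σ_y = 1496 MPa, ρ = 7950 kg/m³
  borosilicate glass: σ_y = 49.50 MPa, ρ = 2271 kg/m³
  beryllium: σ_y = 281.0 MPa, ρ = 1842 kg/m³
  maraging steel: M = 188 kN·m/kg
  beryllium: M = 153 kN·m/kg
  borosilicate glass: M = 21.8 kN·m/kg
Maraging steel has the largest M.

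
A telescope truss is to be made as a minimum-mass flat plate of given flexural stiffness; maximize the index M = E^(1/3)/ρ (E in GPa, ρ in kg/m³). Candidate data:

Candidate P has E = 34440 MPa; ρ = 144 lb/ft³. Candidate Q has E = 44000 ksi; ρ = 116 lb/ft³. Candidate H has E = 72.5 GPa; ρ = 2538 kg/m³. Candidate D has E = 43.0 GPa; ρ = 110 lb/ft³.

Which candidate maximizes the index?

Putting every candidate on a common basis:
  candidate P: E = 34.44 GPa, ρ = 2307 kg/m³
  candidate Q: E = 303.4 GPa, ρ = 1858 kg/m³
  candidate H: E = 72.50 GPa, ρ = 2538 kg/m³
  candidate D: E = 43.00 GPa, ρ = 1762 kg/m³
  candidate Q: M = 3.62×10⁻³
  candidate D: M = 1.99×10⁻³
  candidate H: M = 1.64×10⁻³
  candidate P: M = 1.41×10⁻³
Candidate Q has the largest M.

candidate Q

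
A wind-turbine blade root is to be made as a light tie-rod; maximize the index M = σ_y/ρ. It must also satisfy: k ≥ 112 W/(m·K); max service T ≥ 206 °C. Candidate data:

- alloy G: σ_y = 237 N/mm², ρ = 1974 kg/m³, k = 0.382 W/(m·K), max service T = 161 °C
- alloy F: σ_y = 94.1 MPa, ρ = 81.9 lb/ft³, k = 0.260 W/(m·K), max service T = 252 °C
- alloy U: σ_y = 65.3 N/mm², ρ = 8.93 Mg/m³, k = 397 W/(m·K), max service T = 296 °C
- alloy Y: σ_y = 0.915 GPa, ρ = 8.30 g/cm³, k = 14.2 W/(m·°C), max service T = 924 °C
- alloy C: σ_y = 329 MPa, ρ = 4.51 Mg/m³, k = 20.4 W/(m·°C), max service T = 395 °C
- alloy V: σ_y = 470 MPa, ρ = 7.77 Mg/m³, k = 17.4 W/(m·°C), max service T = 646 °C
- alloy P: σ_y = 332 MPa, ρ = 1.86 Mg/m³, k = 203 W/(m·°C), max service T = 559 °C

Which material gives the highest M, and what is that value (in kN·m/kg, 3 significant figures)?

alloy P, M = 178 kN·m/kg

Screen on constraints: k ≥ 112 W/(m·K); max service T ≥ 206 °C. Survivors: alloy U, alloy P.
Putting every candidate on a common basis:
  alloy U: σ_y = 65.30 MPa, ρ = 8930 kg/m³
  alloy P: σ_y = 332.0 MPa, ρ = 1860 kg/m³
  alloy P: M = 178 kN·m/kg
  alloy U: M = 7.31 kN·m/kg
The maximum is for alloy P.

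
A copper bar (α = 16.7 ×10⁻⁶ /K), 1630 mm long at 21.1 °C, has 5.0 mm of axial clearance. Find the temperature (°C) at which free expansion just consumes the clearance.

205 °C

α·L₀·ΔT = 5.0 mm ⇒ ΔT = 5.0 / (16.7×10⁻⁶ × 1630.0) = 183.7 K.
T = 21.1 + 183.7 = 204.8 °C.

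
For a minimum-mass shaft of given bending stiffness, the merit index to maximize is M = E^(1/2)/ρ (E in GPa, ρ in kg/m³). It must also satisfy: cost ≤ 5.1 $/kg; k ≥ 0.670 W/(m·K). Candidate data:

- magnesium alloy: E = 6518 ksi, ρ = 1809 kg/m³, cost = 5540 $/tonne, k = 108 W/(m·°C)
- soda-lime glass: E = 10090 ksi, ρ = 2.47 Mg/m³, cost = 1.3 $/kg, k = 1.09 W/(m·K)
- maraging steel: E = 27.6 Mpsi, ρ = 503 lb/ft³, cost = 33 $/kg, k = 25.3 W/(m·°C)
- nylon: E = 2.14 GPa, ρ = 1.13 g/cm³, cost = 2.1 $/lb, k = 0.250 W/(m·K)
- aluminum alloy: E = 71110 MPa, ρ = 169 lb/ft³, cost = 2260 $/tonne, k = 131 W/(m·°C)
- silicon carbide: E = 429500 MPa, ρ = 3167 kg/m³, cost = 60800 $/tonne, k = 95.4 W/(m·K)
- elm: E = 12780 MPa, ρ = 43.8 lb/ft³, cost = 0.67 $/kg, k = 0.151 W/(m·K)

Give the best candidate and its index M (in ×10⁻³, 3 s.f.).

soda-lime glass, M = 3.38×10⁻³

Screen on constraints: cost ≤ 5.1 $/kg; k ≥ 0.670 W/(m·K). Survivors: soda-lime glass, aluminum alloy.
Putting every candidate on a common basis:
  soda-lime glass: E = 69.57 GPa, ρ = 2470 kg/m³
  aluminum alloy: E = 71.11 GPa, ρ = 2707 kg/m³
  soda-lime glass: M = 3.38×10⁻³
  aluminum alloy: M = 3.12×10⁻³
Highest index: soda-lime glass.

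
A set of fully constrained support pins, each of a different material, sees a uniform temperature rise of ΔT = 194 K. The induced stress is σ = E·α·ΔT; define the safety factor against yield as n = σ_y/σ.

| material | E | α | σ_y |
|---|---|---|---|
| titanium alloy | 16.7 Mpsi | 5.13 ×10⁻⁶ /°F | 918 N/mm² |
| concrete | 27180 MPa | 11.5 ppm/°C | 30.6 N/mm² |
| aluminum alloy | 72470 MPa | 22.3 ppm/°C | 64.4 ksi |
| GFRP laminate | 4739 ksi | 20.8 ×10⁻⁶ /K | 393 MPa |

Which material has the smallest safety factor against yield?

Converting E to GPa, α to ×10⁻⁶/K, σ_y to MPa, then σ and n for each:
  titanium alloy: E = 115.1, α = 9.23, σ_y = 918.0 → σ = 206 MPa, n = 4.45
  concrete: E = 27.18, α = 11.5, σ_y = 30.60 → σ = 60.6 MPa, n = 0.505
  aluminum alloy: E = 72.47, α = 22.3, σ_y = 444.0 → σ = 314 MPa, n = 1.42
  GFRP laminate: E = 32.67, α = 20.8, σ_y = 393.0 → σ = 132 MPa, n = 2.98
Concrete has the lowest safety factor, n = 0.505.

concrete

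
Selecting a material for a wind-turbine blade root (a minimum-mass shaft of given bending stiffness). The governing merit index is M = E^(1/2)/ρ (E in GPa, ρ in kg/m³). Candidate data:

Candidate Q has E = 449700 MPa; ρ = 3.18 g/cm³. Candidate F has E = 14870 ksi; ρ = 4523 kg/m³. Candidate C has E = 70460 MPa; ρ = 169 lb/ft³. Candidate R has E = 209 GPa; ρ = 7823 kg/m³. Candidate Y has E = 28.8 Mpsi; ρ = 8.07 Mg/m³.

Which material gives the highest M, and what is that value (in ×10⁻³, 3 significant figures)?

Normalizing units and computing the index:
  candidate Q: E = 449.7 GPa, ρ = 3180 kg/m³
  candidate F: E = 102.5 GPa, ρ = 4523 kg/m³
  candidate C: E = 70.46 GPa, ρ = 2707 kg/m³
  candidate R: E = 209.0 GPa, ρ = 7823 kg/m³
  candidate Y: E = 198.6 GPa, ρ = 8070 kg/m³
  candidate Q: M = 6.67×10⁻³
  candidate C: M = 3.10×10⁻³
  candidate F: M = 2.24×10⁻³
  candidate R: M = 1.85×10⁻³
  candidate Y: M = 1.75×10⁻³
Highest index: candidate Q.

candidate Q, M = 6.67×10⁻³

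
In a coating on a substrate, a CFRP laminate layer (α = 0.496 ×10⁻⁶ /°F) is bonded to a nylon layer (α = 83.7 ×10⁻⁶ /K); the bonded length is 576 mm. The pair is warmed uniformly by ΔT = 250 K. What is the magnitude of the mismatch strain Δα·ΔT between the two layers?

0.0207

CFRP laminate: α = 0.496×10⁻⁶/°F × 9/5 = 0.893×10⁻⁶/K.
Δα = |0.893 − 83.7|×10⁻⁶/K = 82.8×10⁻⁶/K.
Mismatch strain = Δα·ΔT = 82.8×10⁻⁶ × 250.0 = 0.0207.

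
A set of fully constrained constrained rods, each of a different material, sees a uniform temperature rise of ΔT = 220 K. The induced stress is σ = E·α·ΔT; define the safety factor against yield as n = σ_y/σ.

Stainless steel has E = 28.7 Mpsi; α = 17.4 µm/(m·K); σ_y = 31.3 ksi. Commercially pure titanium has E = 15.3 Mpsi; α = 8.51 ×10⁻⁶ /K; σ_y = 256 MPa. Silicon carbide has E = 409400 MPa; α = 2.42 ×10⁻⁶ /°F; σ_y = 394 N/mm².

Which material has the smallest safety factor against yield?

stainless steel

Per material, after unit conversion:
  stainless steel: E = 197.9, α = 17.4, σ_y = 215.8 → σ = 757 MPa, n = 0.285
  commercially pure titanium: E = 105.5, α = 8.51, σ_y = 256.0 → σ = 197 MPa, n = 1.30
  silicon carbide: E = 409.4, α = 4.36, σ_y = 394.0 → σ = 392 MPa, n = 1.00
Smallest n: stainless steel with n = 0.285.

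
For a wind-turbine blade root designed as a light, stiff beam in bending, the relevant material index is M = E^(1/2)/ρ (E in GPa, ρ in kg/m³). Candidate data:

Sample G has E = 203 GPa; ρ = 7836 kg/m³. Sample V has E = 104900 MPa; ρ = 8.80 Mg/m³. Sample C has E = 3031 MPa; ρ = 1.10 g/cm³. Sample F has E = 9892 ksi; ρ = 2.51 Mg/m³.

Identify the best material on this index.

Convert each candidate to consistent units, then evaluate M:
  sample G: E = 203.0 GPa, ρ = 7836 kg/m³
  sample V: E = 104.9 GPa, ρ = 8800 kg/m³
  sample C: E = 3.031 GPa, ρ = 1100 kg/m³
  sample F: E = 68.20 GPa, ρ = 2510 kg/m³
  sample F: M = 3.29×10⁻³
  sample G: M = 1.82×10⁻³
  sample C: M = 1.58×10⁻³
  sample V: M = 1.16×10⁻³
The maximum is for sample F.

sample F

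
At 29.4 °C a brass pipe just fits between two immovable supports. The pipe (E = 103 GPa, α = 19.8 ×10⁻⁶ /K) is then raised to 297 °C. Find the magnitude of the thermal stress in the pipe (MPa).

ΔT = 267.6 K. Constrained thermal stress σ = E·α·ΔT = 103.0×10³ MPa × 19.8×10⁻⁶ × 267.6 = 546 MPa (compressive).

546 MPa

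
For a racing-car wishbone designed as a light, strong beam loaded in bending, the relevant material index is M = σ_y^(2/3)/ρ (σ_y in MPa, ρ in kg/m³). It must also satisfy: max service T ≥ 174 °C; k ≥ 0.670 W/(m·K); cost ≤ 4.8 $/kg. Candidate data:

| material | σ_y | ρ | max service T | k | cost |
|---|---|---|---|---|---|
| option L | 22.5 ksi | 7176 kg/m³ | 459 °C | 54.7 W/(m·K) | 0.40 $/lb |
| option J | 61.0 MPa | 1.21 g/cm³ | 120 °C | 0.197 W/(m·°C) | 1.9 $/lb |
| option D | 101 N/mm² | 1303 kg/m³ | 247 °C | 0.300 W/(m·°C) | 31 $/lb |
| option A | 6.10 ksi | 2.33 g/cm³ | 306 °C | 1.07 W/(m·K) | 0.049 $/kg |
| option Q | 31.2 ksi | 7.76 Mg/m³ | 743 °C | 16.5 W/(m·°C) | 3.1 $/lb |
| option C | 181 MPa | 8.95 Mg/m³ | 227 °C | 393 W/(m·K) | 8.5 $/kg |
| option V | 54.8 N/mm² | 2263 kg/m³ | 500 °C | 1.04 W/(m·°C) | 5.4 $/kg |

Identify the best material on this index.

option A

Screen on constraints: max service T ≥ 174 °C; k ≥ 0.670 W/(m·K); cost ≤ 4.8 $/kg. Survivors: option L, option A.
Convert each candidate to consistent units, then evaluate M:
  option L: σ_y = 155.1 MPa, ρ = 7176 kg/m³
  option A: σ_y = 42.06 MPa, ρ = 2330 kg/m³
  option A: M = 5.19×10⁻³
  option L: M = 4.02×10⁻³
Option A has the largest M.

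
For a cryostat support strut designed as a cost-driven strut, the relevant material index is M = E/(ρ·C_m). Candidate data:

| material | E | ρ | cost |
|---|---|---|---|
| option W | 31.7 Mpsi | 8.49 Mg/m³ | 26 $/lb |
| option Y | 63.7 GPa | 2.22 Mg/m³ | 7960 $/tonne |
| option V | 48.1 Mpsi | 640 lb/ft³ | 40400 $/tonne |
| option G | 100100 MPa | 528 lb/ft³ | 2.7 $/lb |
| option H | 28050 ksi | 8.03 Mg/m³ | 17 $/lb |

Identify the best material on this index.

option Y

Convert each candidate to consistent units, then evaluate M:
  option W: E = 218.6 GPa, ρ = 8490 kg/m³, cost = 57.32 $/kg
  option Y: E = 63.70 GPa, ρ = 2220 kg/m³, cost = 7.960 $/kg
  option V: E = 331.6 GPa, ρ = 10250 kg/m³, cost = 40.40 $/kg
  option G: E = 100.1 GPa, ρ = 8458 kg/m³, cost = 5.952 $/kg
  option H: E = 193.4 GPa, ρ = 8030 kg/m³, cost = 37.48 $/kg
  option Y: M = 3.60 MN·m per $
  option G: M = 1.99 MN·m per $
  option V: M = 0.801 MN·m per $
  option H: M = 0.643 MN·m per $
  option W: M = 0.449 MN·m per $
Option Y ranks first.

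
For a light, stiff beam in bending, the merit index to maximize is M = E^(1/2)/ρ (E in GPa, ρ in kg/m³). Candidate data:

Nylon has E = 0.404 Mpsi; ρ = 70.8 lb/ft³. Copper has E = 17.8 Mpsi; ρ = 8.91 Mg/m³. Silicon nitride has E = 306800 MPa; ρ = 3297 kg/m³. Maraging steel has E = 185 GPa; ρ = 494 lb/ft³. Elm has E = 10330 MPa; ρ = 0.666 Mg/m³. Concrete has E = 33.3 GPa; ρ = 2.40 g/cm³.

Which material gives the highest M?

In SI units:
  nylon: E = 2.785 GPa, ρ = 1134 kg/m³
  copper: E = 122.7 GPa, ρ = 8910 kg/m³
  silicon nitride: E = 306.8 GPa, ρ = 3297 kg/m³
  maraging steel: E = 185.0 GPa, ρ = 7913 kg/m³
  elm: E = 10.33 GPa, ρ = 666.0 kg/m³
  concrete: E = 33.30 GPa, ρ = 2400 kg/m³
  silicon nitride: M = 5.31×10⁻³
  elm: M = 4.83×10⁻³
  concrete: M = 2.40×10⁻³
  maraging steel: M = 1.72×10⁻³
  nylon: M = 1.47×10⁻³
  copper: M = 1.24×10⁻³
Silicon nitride has the largest M.

silicon nitride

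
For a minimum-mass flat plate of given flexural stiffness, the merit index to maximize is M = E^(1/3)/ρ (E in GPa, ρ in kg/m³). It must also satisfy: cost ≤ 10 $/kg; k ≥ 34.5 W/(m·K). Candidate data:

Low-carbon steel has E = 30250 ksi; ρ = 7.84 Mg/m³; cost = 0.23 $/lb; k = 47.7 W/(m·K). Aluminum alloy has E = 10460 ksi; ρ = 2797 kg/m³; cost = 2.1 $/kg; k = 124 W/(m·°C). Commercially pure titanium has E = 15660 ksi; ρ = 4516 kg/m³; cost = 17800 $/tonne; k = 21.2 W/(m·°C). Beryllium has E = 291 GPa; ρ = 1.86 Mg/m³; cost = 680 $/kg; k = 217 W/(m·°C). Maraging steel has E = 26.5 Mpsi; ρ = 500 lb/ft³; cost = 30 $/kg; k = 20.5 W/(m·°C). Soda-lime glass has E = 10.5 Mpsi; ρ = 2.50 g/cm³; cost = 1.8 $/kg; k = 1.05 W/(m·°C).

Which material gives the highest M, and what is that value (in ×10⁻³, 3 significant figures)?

Screen on constraints: cost ≤ 10 $/kg; k ≥ 34.5 W/(m·K). Survivors: low-carbon steel, aluminum alloy.
In SI units:
  low-carbon steel: E = 208.6 GPa, ρ = 7840 kg/m³
  aluminum alloy: E = 72.12 GPa, ρ = 2797 kg/m³
  aluminum alloy: M = 1.49×10⁻³
  low-carbon steel: M = 0.756×10⁻³
Aluminum alloy ranks first.

aluminum alloy, M = 1.49×10⁻³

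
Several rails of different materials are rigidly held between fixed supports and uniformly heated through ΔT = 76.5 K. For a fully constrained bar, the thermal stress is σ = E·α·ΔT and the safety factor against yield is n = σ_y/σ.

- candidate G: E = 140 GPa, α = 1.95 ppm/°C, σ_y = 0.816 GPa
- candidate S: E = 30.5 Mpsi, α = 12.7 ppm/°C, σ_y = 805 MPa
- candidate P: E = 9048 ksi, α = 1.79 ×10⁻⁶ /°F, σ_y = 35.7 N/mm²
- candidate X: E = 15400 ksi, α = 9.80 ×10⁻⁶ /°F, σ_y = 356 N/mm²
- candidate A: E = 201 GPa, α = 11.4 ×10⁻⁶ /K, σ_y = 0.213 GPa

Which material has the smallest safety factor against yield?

Per material, after unit conversion:
  candidate G: E = 140.0, α = 1.95, σ_y = 816.0 → σ = 20.9 MPa, n = 39.1
  candidate S: E = 210.3, α = 12.7, σ_y = 805.0 → σ = 204 MPa, n = 3.94
  candidate P: E = 62.38, α = 3.22, σ_y = 35.70 → σ = 15.4 MPa, n = 2.32
  candidate X: E = 106.2, α = 17.6, σ_y = 356.0 → σ = 143 MPa, n = 2.48
  candidate A: E = 201.0, α = 11.4, σ_y = 213.0 → σ = 175 MPa, n = 1.22
Smallest n: candidate A with n = 1.22.

candidate A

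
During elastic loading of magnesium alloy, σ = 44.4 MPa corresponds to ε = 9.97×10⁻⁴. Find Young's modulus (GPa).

44.5 GPa

E = σ/ε = 44.4 MPa / 9.97×10⁻⁴ = 44530 MPa = 44.5 GPa.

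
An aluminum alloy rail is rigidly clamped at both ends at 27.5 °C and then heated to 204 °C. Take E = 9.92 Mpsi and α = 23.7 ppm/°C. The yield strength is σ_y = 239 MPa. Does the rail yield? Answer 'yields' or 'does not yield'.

E = 9.92 Mpsi = 68.40 GPa.
ΔT = 176.5 K. Constrained thermal stress σ = E·α·ΔT = 68.40×10³ MPa × 23.7×10⁻⁶ × 176.5 = 286 MPa (compressive).
Compare to σ_y = 239 MPa: σ ≥ σ_y, so it yields.

yields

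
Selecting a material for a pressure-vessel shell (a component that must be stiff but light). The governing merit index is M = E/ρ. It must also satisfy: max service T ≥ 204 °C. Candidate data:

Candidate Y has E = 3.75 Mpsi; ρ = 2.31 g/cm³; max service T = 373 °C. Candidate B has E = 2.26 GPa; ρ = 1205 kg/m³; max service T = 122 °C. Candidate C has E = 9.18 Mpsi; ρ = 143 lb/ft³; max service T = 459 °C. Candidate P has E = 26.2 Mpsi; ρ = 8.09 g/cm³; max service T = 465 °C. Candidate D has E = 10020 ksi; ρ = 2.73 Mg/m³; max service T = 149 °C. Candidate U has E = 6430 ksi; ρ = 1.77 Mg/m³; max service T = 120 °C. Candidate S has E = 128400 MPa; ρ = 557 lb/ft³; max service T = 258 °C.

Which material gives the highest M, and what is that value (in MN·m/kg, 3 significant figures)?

candidate C, M = 27.6 MN·m/kg

Screen on constraints: max service T ≥ 204 °C. Survivors: candidate Y, candidate C, candidate P, candidate S.
Convert each candidate to consistent units, then evaluate M:
  candidate Y: E = 25.86 GPa, ρ = 2310 kg/m³
  candidate C: E = 63.29 GPa, ρ = 2291 kg/m³
  candidate P: E = 180.6 GPa, ρ = 8090 kg/m³
  candidate S: E = 128.4 GPa, ρ = 8922 kg/m³
  candidate C: M = 27.6 MN·m/kg
  candidate P: M = 22.3 MN·m/kg
  candidate S: M = 14.4 MN·m/kg
  candidate Y: M = 11.2 MN·m/kg
Candidate C has the largest M.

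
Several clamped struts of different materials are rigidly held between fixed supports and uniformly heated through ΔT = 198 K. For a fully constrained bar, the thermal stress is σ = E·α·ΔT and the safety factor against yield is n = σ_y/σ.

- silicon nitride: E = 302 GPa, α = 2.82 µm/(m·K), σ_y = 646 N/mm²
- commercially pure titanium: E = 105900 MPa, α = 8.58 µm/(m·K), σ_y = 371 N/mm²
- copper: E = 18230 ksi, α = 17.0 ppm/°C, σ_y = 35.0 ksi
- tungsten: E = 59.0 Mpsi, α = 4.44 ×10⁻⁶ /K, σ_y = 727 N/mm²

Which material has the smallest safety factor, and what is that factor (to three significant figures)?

Per material, after unit conversion:
  silicon nitride: E = 302.0, α = 2.82, σ_y = 646.0 → σ = 169 MPa, n = 3.83
  commercially pure titanium: E = 105.9, α = 8.58, σ_y = 371.0 → σ = 180 MPa, n = 2.06
  copper: E = 125.7, α = 17.0, σ_y = 241.3 → σ = 423 MPa, n = 0.570
  tungsten: E = 406.8, α = 4.44, σ_y = 727.0 → σ = 358 MPa, n = 2.03
Smallest n: copper with n = 0.570.

copper, n = 0.570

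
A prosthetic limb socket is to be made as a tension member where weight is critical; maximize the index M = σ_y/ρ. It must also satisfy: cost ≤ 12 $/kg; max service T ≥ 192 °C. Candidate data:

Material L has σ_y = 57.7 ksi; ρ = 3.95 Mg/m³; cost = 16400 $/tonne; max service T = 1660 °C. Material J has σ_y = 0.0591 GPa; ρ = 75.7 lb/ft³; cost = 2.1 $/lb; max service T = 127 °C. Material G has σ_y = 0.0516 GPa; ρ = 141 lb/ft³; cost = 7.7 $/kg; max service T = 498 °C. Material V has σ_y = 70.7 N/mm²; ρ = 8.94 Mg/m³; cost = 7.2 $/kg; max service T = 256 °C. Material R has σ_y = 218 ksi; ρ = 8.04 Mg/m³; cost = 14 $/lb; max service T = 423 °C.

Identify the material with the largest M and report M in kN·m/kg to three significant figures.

material G, M = 22.8 kN·m/kg

Screen on constraints: cost ≤ 12 $/kg; max service T ≥ 192 °C. Survivors: material G, material V.
Normalizing units and computing the index:
  material G: σ_y = 51.60 MPa, ρ = 2259 kg/m³
  material V: σ_y = 70.70 MPa, ρ = 8940 kg/m³
  material G: M = 22.8 kN·m/kg
  material V: M = 7.91 kN·m/kg
Material G has the largest M.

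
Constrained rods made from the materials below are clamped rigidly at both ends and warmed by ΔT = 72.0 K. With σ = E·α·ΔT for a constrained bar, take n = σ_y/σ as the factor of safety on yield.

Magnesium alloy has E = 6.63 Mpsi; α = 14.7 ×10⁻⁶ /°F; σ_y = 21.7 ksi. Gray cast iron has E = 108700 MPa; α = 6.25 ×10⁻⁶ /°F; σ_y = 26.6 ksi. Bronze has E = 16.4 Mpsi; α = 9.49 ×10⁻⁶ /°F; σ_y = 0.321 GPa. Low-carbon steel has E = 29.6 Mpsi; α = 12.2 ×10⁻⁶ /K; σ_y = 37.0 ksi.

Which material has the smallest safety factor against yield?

With everything in SI (GPa, ×10⁻⁶/K, MPa):
  magnesium alloy: E = 45.71, α = 26.5, σ_y = 149.6 → σ = 87.1 MPa, n = 1.72
  gray cast iron: E = 108.7, α = 11.2, σ_y = 183.4 → σ = 88.0 MPa, n = 2.08
  bronze: E = 113.1, α = 17.1, σ_y = 321.0 → σ = 139 MPa, n = 2.31
  low-carbon steel: E = 204.1, α = 12.2, σ_y = 255.1 → σ = 179 MPa, n = 1.42
Smallest n: low-carbon steel with n = 1.42.

low-carbon steel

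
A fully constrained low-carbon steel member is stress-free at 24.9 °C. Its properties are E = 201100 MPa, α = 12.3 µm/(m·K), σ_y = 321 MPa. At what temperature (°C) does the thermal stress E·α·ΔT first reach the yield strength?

E = 201100 MPa = 201.1 GPa.
E·α·ΔT = 321.0 MPa ⇒ ΔT = 321.0 / (201.1×10³ × 12.3×10⁻⁶) = 129.8 K.
T = 24.9 + 129.8 = 154.7 °C.

155 °C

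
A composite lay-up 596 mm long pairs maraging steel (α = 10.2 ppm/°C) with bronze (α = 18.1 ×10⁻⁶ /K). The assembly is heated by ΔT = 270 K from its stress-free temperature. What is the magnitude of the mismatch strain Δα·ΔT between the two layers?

2.13×10⁻³

Δα = |10.2 − 18.1|×10⁻⁶/K = 7.90×10⁻⁶/K.
Mismatch strain = Δα·ΔT = 7.90×10⁻⁶ × 270.0 = 2.13×10⁻³.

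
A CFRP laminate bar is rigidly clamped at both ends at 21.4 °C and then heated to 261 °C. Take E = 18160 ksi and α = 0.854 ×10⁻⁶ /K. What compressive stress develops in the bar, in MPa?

25.6 MPa

E = 18160 ksi = 125.2 GPa.
ΔT = 239.6 K. Constrained thermal stress σ = E·α·ΔT = 125.2×10³ MPa × 0.854×10⁻⁶ × 239.6 = 25.6 MPa (compressive).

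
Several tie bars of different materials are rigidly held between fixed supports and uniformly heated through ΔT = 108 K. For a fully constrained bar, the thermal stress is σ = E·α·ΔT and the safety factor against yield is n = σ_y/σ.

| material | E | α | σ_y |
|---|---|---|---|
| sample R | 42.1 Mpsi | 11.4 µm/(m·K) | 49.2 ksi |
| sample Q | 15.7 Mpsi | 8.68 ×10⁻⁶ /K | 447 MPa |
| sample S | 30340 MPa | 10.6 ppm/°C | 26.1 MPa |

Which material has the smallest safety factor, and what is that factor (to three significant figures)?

Converting E to GPa, α to ×10⁻⁶/K, σ_y to MPa, then σ and n for each:
  sample R: E = 290.3, α = 11.4, σ_y = 339.2 → σ = 357 MPa, n = 0.949
  sample Q: E = 108.2, α = 8.68, σ_y = 447.0 → σ = 101 MPa, n = 4.40
  sample S: E = 30.34, α = 10.6, σ_y = 26.10 → σ = 34.7 MPa, n = 0.751
The minimum is sample S at n = 0.751.

sample S, n = 0.751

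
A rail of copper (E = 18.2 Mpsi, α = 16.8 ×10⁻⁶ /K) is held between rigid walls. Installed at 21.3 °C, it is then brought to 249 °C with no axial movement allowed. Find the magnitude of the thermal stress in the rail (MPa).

480 MPa

E = 18.2 Mpsi = 125.5 GPa.
ΔT = 227.7 K. Constrained thermal stress σ = E·α·ΔT = 125.5×10³ MPa × 16.8×10⁻⁶ × 227.7 = 480 MPa (compressive).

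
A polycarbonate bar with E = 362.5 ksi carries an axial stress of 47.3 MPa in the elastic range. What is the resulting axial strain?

E = 362.5 ksi = 2.499 GPa = 2499 MPa.
ε = σ/E = 47.3 / 2499 = 0.0189.

0.0189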